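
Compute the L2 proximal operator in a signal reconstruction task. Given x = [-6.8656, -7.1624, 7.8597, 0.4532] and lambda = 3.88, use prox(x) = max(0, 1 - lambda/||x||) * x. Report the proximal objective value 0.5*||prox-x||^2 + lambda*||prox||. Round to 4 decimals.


Step 1: Compute ||x||.
||x|| = 12.6656
Step 2: Compute scaling factor.
scale = max(0, 1 - 3.88/12.6656) = 0.6937
Step 3: prox(x) = [-4.7624, -4.9683, 5.4519, 0.3144]
||prox(x)|| = 8.7856
Step 4: Proximal objective.
0.5*||prox-x||^2 = 7.5272
lambda*||prox|| = 34.0881
Total = 41.6152


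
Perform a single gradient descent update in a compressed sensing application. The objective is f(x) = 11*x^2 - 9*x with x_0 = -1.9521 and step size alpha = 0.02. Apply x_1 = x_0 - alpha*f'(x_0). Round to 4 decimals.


We compute the gradient at x_0 and apply the update.
f'(x) = 22*x - 9
f'(-1.9521) = 22*-1.9521 - 9 = -51.9462
x_1 = -1.9521 - 0.02*-51.9462 = -0.9132


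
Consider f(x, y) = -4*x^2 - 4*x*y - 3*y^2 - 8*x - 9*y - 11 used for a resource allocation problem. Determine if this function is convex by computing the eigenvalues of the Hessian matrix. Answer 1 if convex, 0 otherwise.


The Hessian of f(x,y) = -4*x^2 - 4*x*y - 3*y^2 - 8*x - 9*y - 11 is:
H = [[-8, -4], [-4, -6]]
Trace = -8 - 6 = -14
Determinant = -8*-6 - (-4)^2 = 32
Discriminant = (-14)^2 - 4*32 = 68.0
Eigenvalues: lambda_1 = -11.1231, lambda_2 = -2.8769
The function is not convex.

0


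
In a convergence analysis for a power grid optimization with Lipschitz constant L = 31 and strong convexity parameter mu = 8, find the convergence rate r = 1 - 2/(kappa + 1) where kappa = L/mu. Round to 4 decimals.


Step 1: Compute the condition number.
kappa = L/mu = 31/8 = 3.875
Step 2: Compute the convergence rate.
r = 1 - 2/(kappa + 1) = 1 - 2*mu/(L + mu) = (L - mu)/(L + mu) = 23/39 = 0.5897


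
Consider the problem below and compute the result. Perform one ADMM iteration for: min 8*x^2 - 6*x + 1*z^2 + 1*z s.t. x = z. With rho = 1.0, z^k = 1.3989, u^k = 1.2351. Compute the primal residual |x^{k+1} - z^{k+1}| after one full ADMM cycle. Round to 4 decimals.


ADMM iteration with rho = 1.0, z^k = 1.3989, u^k = 1.2351
Step 1: x-update.
Minimize 8*x^2 - 6*x + (1.0/2)*(x - 1.3989 + 1.2351)^2
FOC: (2*8 + 1.0)*x = 6 + 1.0*(1.3989 - 1.2351)
x^{k+1} = 0.3626
Step 2: z-update.
Minimize 1*z^2 + 1*z + (1.0/2)*(0.3626 - z + 1.2351)^2
FOC: (2*1 + 1.0)*z = -1 + 1.0*(0.3626 + 1.2351)
z^{k+1} = 0.1992
Step 3: u-update.
u^{k+1} = 1.2351 + 0.3626 - 0.1992 = 1.3985
Step 4: Primal residual = |0.3626 - 0.1992| = 0.1634


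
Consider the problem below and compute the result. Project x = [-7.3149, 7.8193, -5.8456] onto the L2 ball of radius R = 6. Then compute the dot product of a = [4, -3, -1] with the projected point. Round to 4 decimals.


Step 1: Compute ||x|| (intermediates to 6 decimals).
||x|| = sqrt((-7.3149)^2 + 7.8193^2 + (-5.8456)^2) = 12.199191
Step 2: Project.
Since ||x|| > R, scale = R/||x|| = 6/12.199191 = 0.491836, proj(x) = scale * x
proj(x) = [-3.597731, 3.845813, -2.875077]
Step 3: Dot product.
a^T * proj(x) = 4*(-3.597731) - 3*3.845813 - 1*(-2.875077) = -23.0533


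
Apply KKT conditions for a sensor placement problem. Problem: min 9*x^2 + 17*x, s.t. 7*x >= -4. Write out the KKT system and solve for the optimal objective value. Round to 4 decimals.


Step 1: Try lambda = 0 (constraint inactive).
x_unc = -17/(2*9) = -0.9444
Check: 7*-0.9444 = -6.6108 < -4 -- violated!
Step 2: Constraint must be active: 7*x = -4
x* = -4/7 = -0.5714 (rounded; the exact value -4/7 is used below)
lambda = (2*9*(-4/7) + 17)/7 = 0.9592
Step 3: Compute optimal value.
f(x*) = 9*(-4/7)^2 + 17*(-4/7) = -6.7755


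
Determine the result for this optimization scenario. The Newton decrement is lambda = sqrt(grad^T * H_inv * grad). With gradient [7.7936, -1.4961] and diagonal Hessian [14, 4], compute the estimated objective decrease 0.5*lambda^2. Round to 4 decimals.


Step 1: H is diagonal, so H^(-1) * g = [0.5567, -0.374].
Step 2: g^T H^(-1) g = sum_i g_i^2 / H_ii
  = (7.7936)^2/14 + (-1.4961)^2/4
  = 4.3386 + 0.5596 = 4.8982
Step 3: Objective decrease = 0.5 * g^T H^(-1) g = 2.4491


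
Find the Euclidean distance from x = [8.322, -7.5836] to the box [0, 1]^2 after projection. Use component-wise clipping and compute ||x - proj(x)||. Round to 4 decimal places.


Project each component onto [0, 1].
clip(8.322) = 1.0, clip(-7.5836) = 0.0
Projection = [1.0, 0.0]
Squared diffs: [53.6117, 57.511]
Distance = sqrt(111.1227) = 10.5415


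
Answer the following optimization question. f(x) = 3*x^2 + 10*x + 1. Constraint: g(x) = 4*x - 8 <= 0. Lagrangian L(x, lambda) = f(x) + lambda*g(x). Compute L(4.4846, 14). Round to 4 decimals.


Step 1: Evaluate f(x).
f(4.4846) = 3*4.4846^2 + 10*4.4846 + 1 = 106.1809
Step 2: Evaluate g(x).
g(4.4846) = 4*4.4846 - 8 = 9.9384
Step 3: Compute Lagrangian.
L = 106.1809 + 14*9.9384 = 245.3185


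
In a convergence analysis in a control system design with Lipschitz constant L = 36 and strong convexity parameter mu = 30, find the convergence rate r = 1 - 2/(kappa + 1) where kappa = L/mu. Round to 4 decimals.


Step 1: Compute the condition number.
kappa = L/mu = 36/30 = 1.2
Step 2: Compute the convergence rate.
r = 1 - 2/(kappa + 1) = 1 - 2*mu/(L + mu) = (L - mu)/(L + mu) = 6/66 = 0.0909


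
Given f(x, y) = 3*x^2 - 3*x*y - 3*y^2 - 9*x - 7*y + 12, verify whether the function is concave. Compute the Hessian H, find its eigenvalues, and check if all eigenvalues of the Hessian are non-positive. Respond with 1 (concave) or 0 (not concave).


The Hessian of f(x,y) = 3*x^2 - 3*x*y - 3*y^2 - 9*x - 7*y + 12 is:
H = [[6, -3], [-3, -6]]
Trace = 6 - 6 = 0
Determinant = 6*-6 - (-3)^2 = -45
Discriminant = (0)^2 - 4*-45 = 180.0
Eigenvalues: lambda_1 = -6.7082, lambda_2 = 6.7082
The function is not concave.

0


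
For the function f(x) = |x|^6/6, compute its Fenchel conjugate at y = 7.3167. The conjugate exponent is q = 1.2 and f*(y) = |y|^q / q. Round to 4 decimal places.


The conjugate exponent q satisfies 1/p + 1/q = 1.
p = 6, so q = 6/(6 - 1) = 1.2
|y|^q = 7.3167^1.2 = 10.8938
f*(7.3167) = 10.8938 / 1.2 = 9.0781


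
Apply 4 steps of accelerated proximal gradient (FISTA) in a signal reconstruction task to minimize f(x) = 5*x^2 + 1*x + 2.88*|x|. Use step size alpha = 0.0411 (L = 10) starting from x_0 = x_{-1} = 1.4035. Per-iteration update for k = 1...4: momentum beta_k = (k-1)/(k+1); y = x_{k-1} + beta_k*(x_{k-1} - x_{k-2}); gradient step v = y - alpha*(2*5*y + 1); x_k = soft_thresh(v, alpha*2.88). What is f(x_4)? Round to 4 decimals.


FISTA on f(x) = 5*x^2 + 1*x + 2.88*|x|
L = 10, alpha = 0.0411
Iteration 1: beta = 0.0, y = 1.4035 + 0.0*(1.4035 - 1.4035) = 1.4035
  grad(y) = 15.035, v = y - alpha*grad = 0.7856
  prox(v) = soft_thresh(0.7856, 0.1184) = 0.6672
Iteration 2: beta = 0.3333, y = 0.6672 + 0.3333*(0.6672 - 1.4035) = 0.4218
  grad(y) = 5.2176, v = y - alpha*grad = 0.2073
  prox(v) = soft_thresh(0.2073, 0.1184) = 0.0889
Iteration 3: beta = 0.5, y = 0.0889 + 0.5*(0.0889 - 0.6672) = -0.2002
  grad(y) = -1.0018, v = y - alpha*grad = -0.159
  prox(v) = soft_thresh(-0.159, 0.1184) = -0.0406
Iteration 4: beta = 0.6, y = -0.0406 + 0.6*(-0.0406 - 0.0889) = -0.1184
  grad(y) = -0.1839, v = y - alpha*grad = -0.1108
  prox(v) = soft_thresh(-0.1108, 0.1184) = 0.0
f(x_4) = 5*0.0^2 + 1*0.0 + 2.88*|0.0| = 0.0


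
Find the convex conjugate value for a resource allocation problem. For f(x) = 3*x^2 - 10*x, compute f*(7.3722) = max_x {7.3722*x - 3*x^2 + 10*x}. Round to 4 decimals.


f*(y) = sup_x {y*x - a*x^2 - b*x} = sup_x {(y-b)*x - a*x^2}
FOC: (y - b) - 2a*x = 0 => x* = (y - b)/(2a)
x* = (7.3722 + 10)/(2*3) = 2.8954
f*(7.3722) = (y-b)^2/(4a) = (7.3722 + 10)^2/(4*3)
= 301.7933/12 = 25.1494


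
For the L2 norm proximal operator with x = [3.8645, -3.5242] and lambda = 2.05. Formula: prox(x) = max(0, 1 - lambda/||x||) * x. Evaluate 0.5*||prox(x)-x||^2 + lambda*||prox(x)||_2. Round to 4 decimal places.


Step 1: Compute ||x||.
||x|| = 5.2301
Step 2: Compute scaling factor.
scale = max(0, 1 - 2.05/5.2301) = 0.608
Step 3: prox(x) = [2.3498, -2.1429]
||prox(x)|| = 3.1801
Step 4: Proximal objective.
0.5*||prox-x||^2 = 2.1013
lambda*||prox|| = 6.5192
Total = 8.6205


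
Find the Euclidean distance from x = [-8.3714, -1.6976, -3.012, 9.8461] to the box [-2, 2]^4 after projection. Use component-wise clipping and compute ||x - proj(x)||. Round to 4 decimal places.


Project each component onto [-2, 2].
clip(-8.3714) = -2.0, clip(-1.6976) = -1.6976, clip(-3.012) = -2.0, clip(9.8461) = 2.0
Projection = [-2.0, -1.6976, -2.0, 2.0]
Squared diffs: [40.5947, 0.0, 1.0241, 61.5613]
Distance = sqrt(103.1801) = 10.1578


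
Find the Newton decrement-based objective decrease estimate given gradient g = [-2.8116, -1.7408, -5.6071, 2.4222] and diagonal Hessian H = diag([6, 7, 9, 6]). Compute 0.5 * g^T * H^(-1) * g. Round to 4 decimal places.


Step 1: H is diagonal, so H^(-1) * g = [-0.4686, -0.2487, -0.623, 0.4037].
Step 2: g^T H^(-1) g = sum_i g_i^2 / H_ii
  = (-2.8116)^2/6 + (-1.7408)^2/7 + (-5.6071)^2/9 + (2.4222)^2/6
  = 1.3175 + 0.4329 + 3.4933 + 0.9778 = 6.2216
Step 3: Objective decrease = 0.5 * g^T H^(-1) g = 3.1108


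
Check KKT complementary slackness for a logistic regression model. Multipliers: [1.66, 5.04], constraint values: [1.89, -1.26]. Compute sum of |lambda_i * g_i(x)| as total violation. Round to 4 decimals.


KKT complementary slackness check:
lambda_1 * g_1 = 1.66 * 1.89 = 3.1374
lambda_2 * g_2 = 5.04 * -1.26 = -6.3504
Total violation = 3.1374 + 6.3504 = 9.4878


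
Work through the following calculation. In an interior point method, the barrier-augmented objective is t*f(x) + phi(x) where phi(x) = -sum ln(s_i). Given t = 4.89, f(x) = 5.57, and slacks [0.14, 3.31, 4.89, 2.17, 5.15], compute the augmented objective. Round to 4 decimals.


Step 1: Compute log-barrier.
ln values: [-1.9661, 1.1969, 1.5872, 0.7747, 1.639]
phi = -(-1.9661 + 1.1969 + 1.5872 + 0.7747 + 1.639) = -3.2318
Step 2: Compute augmented objective.
t*f(x) = 4.89*5.57 = 27.2373
Total = 27.2373 - 3.2318 = 24.0055


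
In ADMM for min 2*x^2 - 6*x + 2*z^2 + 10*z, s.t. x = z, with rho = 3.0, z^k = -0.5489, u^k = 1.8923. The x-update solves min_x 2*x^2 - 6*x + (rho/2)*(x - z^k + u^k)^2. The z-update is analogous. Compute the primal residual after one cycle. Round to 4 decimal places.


ADMM iteration with rho = 3.0, z^k = -0.5489, u^k = 1.8923
Step 1: x-update.
Minimize 2*x^2 - 6*x + (3.0/2)*(x + 0.5489 + 1.8923)^2
FOC: (2*2 + 3.0)*x = 6 + 3.0*(-0.5489 - 1.8923)
x^{k+1} = -0.1891
Step 2: z-update.
Minimize 2*z^2 + 10*z + (3.0/2)*(-0.1891 - z + 1.8923)^2
FOC: (2*2 + 3.0)*z = -10 + 3.0*(-0.1891 + 1.8923)
z^{k+1} = -0.6986
Step 3: u-update.
u^{k+1} = 1.8923 - 0.1891 + 0.6986 = 2.4018
Step 4: Primal residual = |-0.1891 + 0.6986| = 0.5095


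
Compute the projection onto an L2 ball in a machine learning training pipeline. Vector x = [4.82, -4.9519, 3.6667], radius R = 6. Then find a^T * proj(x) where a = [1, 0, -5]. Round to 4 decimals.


Step 1: Compute ||x|| (intermediates to 6 decimals).
||x|| = sqrt(4.82^2 + (-4.9519)^2 + 3.6667^2) = 7.822941
Step 2: Project.
Since ||x|| > R, scale = R/||x|| = 6/7.822941 = 0.766975, proj(x) = scale * x
proj(x) = [3.69682, -3.797984, 2.812267]
Step 3: Dot product.
a^T * proj(x) = 1*3.69682 + 0*(-3.797984) - 5*2.812267 = -10.3645


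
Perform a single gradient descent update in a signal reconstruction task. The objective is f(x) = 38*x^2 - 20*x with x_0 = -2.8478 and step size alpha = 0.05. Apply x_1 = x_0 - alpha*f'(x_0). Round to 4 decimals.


We compute the gradient at x_0 and apply the update.
f'(x) = 76*x - 20
f'(-2.8478) = 76*-2.8478 - 20 = -236.4328
x_1 = -2.8478 - 0.05*-236.4328 = 8.9738


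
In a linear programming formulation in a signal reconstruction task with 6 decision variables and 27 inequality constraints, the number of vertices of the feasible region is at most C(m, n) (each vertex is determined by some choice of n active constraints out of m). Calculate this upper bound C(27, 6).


Each vertex corresponds to some choice of n active constraints out of m, so the number of vertices is at most C(m, n) = m! / (n!(m-n)!).
m = 27, n = 6
Numerator: 27 * 26 * 25 * 24 * 23 * 22
Denominator: 6! = 720
C(27, 6) = 296010


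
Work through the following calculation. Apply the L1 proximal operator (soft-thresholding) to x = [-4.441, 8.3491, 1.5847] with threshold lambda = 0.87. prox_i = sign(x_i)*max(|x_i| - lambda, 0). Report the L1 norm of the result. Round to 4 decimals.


Soft-thresholding with lambda = 0.87:
prox(-4.441) = sign(-4.441)*max(|-4.441| - 0.87, 0) = -3.571
prox(8.3491) = sign(8.3491)*max(|8.3491| - 0.87, 0) = 7.4791
prox(1.5847) = sign(1.5847)*max(|1.5847| - 0.87, 0) = 0.7147
prox(x) = [-3.571, 7.4791, 0.7147]
||prox(x)||_1 = 3.571 + 7.4791 + 0.7147 = 11.7648


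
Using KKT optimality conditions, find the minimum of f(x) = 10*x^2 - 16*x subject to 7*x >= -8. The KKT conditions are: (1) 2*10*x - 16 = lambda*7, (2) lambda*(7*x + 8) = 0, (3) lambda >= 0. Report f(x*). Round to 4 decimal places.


Step 1: Try lambda = 0 (constraint inactive).
Stationarity: 2*10*x - 16 = 0
x* = 16/(2*10) = 0.8
Check constraint: 7*0.8 = 5.6 >= -8 -- satisfied.
Step 2: Compute optimal value.
f(x*) = 10*0.8^2 - 16*0.8 = -6.4


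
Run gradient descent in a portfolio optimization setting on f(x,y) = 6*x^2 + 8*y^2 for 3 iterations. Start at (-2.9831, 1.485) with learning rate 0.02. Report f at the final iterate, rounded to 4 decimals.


Gradient descent on f(x,y) = 6*x^2 + 8*y^2.
Starting point: (-2.9831, 1.485), alpha = 0.02
Step 1: grad_x = 2*6*-2.9831 = -35.7972, grad_y = 2*8*1.485 = 23.76
  x_1 = -2.9831 - 0.02*-35.7972 = -2.2672
  y_1 = 1.485 - 0.02*23.76 = 1.0098
Step 2: grad_x = 2*6*-2.2672 = -27.2059, grad_y = 2*8*1.0098 = 16.1568
  x_2 = -2.2672 - 0.02*-27.2059 = -1.723
  y_2 = 1.0098 - 0.02*16.1568 = 0.6867
Step 3: grad_x = 2*6*-1.723 = -20.6765, grad_y = 2*8*0.6867 = 10.9866
  x_3 = -1.723 - 0.02*-20.6765 = -1.3095
  y_3 = 0.6867 - 0.02*10.9866 = 0.4669
f(-1.3095, 0.4669) = 6*(-1.3095)^2 + 8*0.4669^2 = 12.0331


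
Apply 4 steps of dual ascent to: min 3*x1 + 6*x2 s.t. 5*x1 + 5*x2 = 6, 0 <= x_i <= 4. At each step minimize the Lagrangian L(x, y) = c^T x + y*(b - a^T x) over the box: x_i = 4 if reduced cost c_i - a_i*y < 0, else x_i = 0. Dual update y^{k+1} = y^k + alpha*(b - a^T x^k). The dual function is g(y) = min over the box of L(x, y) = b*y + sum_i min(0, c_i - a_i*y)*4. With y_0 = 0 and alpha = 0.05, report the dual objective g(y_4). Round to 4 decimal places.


Dual ascent for LP: min 3*x1 + 6*x2, 5*x1 + 5*x2 = 6, 0 <= x_i <= 4
Step 1: y^k = 0.0, reduced costs: (3.0, 6.0)
  x^k = (0.0, 0.0), subgradient = b - a^T x = 6.0
  y^{k+1} = 0.0 + 0.05*6.0 = 0.3
Step 2: y^k = 0.3, reduced costs: (1.5, 4.5)
  x^k = (0.0, 0.0), subgradient = b - a^T x = 6.0
  y^{k+1} = 0.3 + 0.05*6.0 = 0.6
Step 3: y^k = 0.6, reduced costs: (0.0, 3.0)
  x^k = (0.0, 0.0), subgradient = b - a^T x = 6.0
  y^{k+1} = 0.6 + 0.05*6.0 = 0.9
Step 4: y^k = 0.9, reduced costs: (-1.5, 1.5)
  x^k = (4.0, 0.0), subgradient = b - a^T x = -14.0
  y^{k+1} = 0.9 + 0.05*-14.0 = 0.2
Dual objective at y_4 = 0.2: reduced costs (2.0, 5.0), box minimizer x = (0.0, 0.0)
g(y_4) = b*y + (c1 - a1*y)*x1 + (c2 - a2*y)*x2 = 6*0.2 + 2.0*0.0 + 5.0*0.0 = 1.2 + 0.0 + 0.0 = 1.2


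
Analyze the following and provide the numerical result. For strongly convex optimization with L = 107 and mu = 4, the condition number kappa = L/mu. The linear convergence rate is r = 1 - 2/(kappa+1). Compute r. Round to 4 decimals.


Step 1: Compute the condition number.
kappa = L/mu = 107/4 = 26.75
Step 2: Compute the convergence rate.
r = 1 - 2/(kappa + 1) = 1 - 2*mu/(L + mu) = (L - mu)/(L + mu) = 103/111 = 0.9279


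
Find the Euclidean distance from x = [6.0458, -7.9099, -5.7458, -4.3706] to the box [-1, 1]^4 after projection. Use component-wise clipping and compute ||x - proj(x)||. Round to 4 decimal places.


Project each component onto [-1, 1].
clip(6.0458) = 1.0, clip(-7.9099) = -1.0, clip(-5.7458) = -1.0, clip(-4.3706) = -1.0
Projection = [1.0, -1.0, -1.0, -1.0]
Squared diffs: [25.4601, 47.7467, 22.5226, 11.3609]
Distance = sqrt(107.0903) = 10.3484


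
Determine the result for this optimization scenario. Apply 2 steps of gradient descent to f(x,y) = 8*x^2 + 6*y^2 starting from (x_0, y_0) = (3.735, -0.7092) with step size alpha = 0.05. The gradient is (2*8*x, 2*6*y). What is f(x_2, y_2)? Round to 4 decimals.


Gradient descent on f(x,y) = 8*x^2 + 6*y^2.
Starting point: (3.735, -0.7092), alpha = 0.05
Step 1: grad_x = 2*8*3.735 = 59.76, grad_y = 2*6*-0.7092 = -8.5104
  x_1 = 3.735 - 0.05*59.76 = 0.747
  y_1 = -0.7092 - 0.05*-8.5104 = -0.2837
Step 2: grad_x = 2*8*0.747 = 11.952, grad_y = 2*6*-0.2837 = -3.4042
  x_2 = 0.747 - 0.05*11.952 = 0.1494
  y_2 = -0.2837 - 0.05*-3.4042 = -0.1135
f(0.1494, -0.1135) = 8*0.1494^2 + 6*(-0.1135)^2 = 0.2558


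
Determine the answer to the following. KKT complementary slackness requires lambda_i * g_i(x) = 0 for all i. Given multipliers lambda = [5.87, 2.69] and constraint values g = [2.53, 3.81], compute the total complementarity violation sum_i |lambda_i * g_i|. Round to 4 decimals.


KKT complementary slackness check:
lambda_1 * g_1 = 5.87 * 2.53 = 14.8511
lambda_2 * g_2 = 2.69 * 3.81 = 10.2489
Total violation = 14.8511 + 10.2489 = 25.1


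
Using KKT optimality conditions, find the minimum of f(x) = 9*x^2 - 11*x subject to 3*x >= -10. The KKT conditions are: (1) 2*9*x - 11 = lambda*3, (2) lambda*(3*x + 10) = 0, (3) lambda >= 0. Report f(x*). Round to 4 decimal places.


Step 1: Try lambda = 0 (constraint inactive).
Stationarity: 2*9*x - 11 = 0
x* = 11/(2*9) = 11/18 = 0.6111 (rounded; the exact value 11/18 is used below)
Check constraint: 3*0.6111 = 1.8333 >= -10 -- satisfied.
Step 2: Compute optimal value.
f(x*) = 9*(11/18)^2 - 11*(11/18) = -3.3611


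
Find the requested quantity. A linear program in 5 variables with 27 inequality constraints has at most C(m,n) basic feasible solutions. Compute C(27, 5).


Each vertex corresponds to some choice of n active constraints out of m, so the number of vertices is at most C(m, n) = m! / (n!(m-n)!).
m = 27, n = 5
Numerator: 27 * 26 * 25 * 24 * 23
Denominator: 5! = 120
C(27, 5) = 80730


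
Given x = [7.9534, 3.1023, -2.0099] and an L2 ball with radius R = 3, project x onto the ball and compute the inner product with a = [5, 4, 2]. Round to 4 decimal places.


Step 1: Compute ||x|| (intermediates to 6 decimals).
||x|| = sqrt(7.9534^2 + 3.1023^2 + (-2.0099)^2) = 8.770435
Step 2: Project.
Since ||x|| > R, scale = R/||x|| = 3/8.770435 = 0.342058, proj(x) = scale * x
proj(x) = [2.720524, 1.061167, -0.687502]
Step 3: Dot product.
a^T * proj(x) = 5*2.720524 + 4*1.061167 + 2*(-0.687502) = 16.4723


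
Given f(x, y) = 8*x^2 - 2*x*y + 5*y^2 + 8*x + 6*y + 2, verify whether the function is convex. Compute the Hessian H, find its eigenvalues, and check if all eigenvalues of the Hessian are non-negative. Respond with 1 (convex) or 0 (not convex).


The Hessian of f(x,y) = 8*x^2 - 2*x*y + 5*y^2 + 8*x + 6*y + 2 is:
H = [[16, -2], [-2, 10]]
Trace = 16 + 10 = 26
Determinant = 16*10 - (-2)^2 = 156
Discriminant = (26)^2 - 4*156 = 52.0
Eigenvalues: lambda_1 = 9.3944, lambda_2 = 16.6056
The function is convex.

1


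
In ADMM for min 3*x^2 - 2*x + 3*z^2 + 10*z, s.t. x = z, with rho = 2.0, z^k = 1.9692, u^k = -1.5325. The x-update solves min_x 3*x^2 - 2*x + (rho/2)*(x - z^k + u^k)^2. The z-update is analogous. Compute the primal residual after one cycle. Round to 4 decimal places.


ADMM iteration with rho = 2.0, z^k = 1.9692, u^k = -1.5325
Step 1: x-update.
Minimize 3*x^2 - 2*x + (2.0/2)*(x - 1.9692 - 1.5325)^2
FOC: (2*3 + 2.0)*x = 2 + 2.0*(1.9692 + 1.5325)
x^{k+1} = 1.1254
Step 2: z-update.
Minimize 3*z^2 + 10*z + (2.0/2)*(1.1254 - z - 1.5325)^2
FOC: (2*3 + 2.0)*z = -10 + 2.0*(1.1254 - 1.5325)
z^{k+1} = -1.3518
Step 3: u-update.
u^{k+1} = -1.5325 + 1.1254 + 1.3518 = 0.9447
Step 4: Primal residual = |1.1254 + 1.3518| = 2.4772


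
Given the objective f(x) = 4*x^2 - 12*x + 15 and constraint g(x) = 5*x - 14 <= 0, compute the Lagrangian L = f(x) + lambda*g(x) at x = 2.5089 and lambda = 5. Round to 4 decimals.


Step 1: Evaluate f(x).
f(2.5089) = 4*2.5089^2 - 12*2.5089 + 15 = 10.0715
Step 2: Evaluate g(x).
g(2.5089) = 5*2.5089 - 14 = -1.4555
Step 3: Compute Lagrangian.
L = 10.0715 + 5*-1.4555 = 2.794


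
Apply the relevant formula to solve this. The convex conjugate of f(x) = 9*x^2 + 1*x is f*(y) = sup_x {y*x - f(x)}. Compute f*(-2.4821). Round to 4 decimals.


f*(y) = sup_x {y*x - a*x^2 - b*x} = sup_x {(y-b)*x - a*x^2}
FOC: (y - b) - 2a*x = 0 => x* = (y - b)/(2a)
x* = (-2.4821 - 1)/(2*9) = -0.1935
f*(-2.4821) = (y-b)^2/(4a) = (-2.4821 - 1)^2/(4*9)
= 12.125/36 = 0.3368


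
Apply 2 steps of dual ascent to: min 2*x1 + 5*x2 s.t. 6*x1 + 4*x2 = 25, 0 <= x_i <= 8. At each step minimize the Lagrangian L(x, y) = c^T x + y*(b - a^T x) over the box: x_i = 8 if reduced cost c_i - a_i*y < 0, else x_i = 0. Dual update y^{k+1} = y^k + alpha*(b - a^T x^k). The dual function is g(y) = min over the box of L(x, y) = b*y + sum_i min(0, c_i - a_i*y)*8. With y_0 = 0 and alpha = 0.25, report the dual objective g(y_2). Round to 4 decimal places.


Dual ascent for LP: min 2*x1 + 5*x2, 6*x1 + 4*x2 = 25, 0 <= x_i <= 8
Step 1: y^k = 0.0, reduced costs: (2.0, 5.0)
  x^k = (0.0, 0.0), subgradient = b - a^T x = 25.0
  y^{k+1} = 0.0 + 0.25*25.0 = 6.25
Step 2: y^k = 6.25, reduced costs: (-35.5, -20.0)
  x^k = (8.0, 8.0), subgradient = b - a^T x = -55.0
  y^{k+1} = 6.25 + 0.25*-55.0 = -7.5
Dual objective at y_2 = -7.5: reduced costs (47.0, 35.0), box minimizer x = (0.0, 0.0)
g(y_2) = b*y + (c1 - a1*y)*x1 + (c2 - a2*y)*x2 = 25*(-7.5) + 47.0*0.0 + 35.0*0.0 = -187.5 + 0.0 + 0.0 = -187.5


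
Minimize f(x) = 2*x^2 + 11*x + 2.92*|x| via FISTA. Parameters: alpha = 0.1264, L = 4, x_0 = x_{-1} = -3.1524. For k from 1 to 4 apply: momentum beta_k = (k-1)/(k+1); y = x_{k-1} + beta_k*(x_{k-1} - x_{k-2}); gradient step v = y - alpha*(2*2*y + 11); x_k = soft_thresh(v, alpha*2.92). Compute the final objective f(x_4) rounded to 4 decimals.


FISTA on f(x) = 2*x^2 + 11*x + 2.92*|x|
L = 4, alpha = 0.1264
Iteration 1: beta = 0.0, y = -3.1524 + 0.0*(-3.1524 + 3.1524) = -3.1524
  grad(y) = -1.6096, v = y - alpha*grad = -2.9489
  prox(v) = soft_thresh(-2.9489, 0.3691) = -2.5799
Iteration 2: beta = 0.3333, y = -2.5799 + 0.3333*(-2.5799 + 3.1524) = -2.389
  grad(y) = 1.444, v = y - alpha*grad = -2.5715
  prox(v) = soft_thresh(-2.5715, 0.3691) = -2.2024
Iteration 3: beta = 0.5, y = -2.2024 + 0.5*(-2.2024 + 2.5799) = -2.0137
  grad(y) = 2.9451, v = y - alpha*grad = -2.386
  prox(v) = soft_thresh(-2.386, 0.3691) = -2.0169
Iteration 4: beta = 0.6, y = -2.0169 + 0.6*(-2.0169 + 2.2024) = -1.9056
  grad(y) = 3.3777, v = y - alpha*grad = -2.3325
  prox(v) = soft_thresh(-2.3325, 0.3691) = -1.9634
f(x_4) = 2*(-1.9634)^2 + 11*(-1.9634) + 2.92*|-1.9634| = -8.1544


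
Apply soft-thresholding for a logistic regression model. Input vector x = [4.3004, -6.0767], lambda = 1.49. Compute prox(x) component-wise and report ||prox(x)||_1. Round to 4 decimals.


Soft-thresholding with lambda = 1.49:
prox(4.3004) = sign(4.3004)*max(|4.3004| - 1.49, 0) = 2.8104
prox(-6.0767) = sign(-6.0767)*max(|-6.0767| - 1.49, 0) = -4.5867
prox(x) = [2.8104, -4.5867]
||prox(x)||_1 = 2.8104 + 4.5867 = 7.3971


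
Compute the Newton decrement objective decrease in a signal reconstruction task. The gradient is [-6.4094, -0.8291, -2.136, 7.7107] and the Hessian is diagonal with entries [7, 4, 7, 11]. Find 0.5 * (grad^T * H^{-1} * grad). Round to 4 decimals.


Step 1: H is diagonal, so H^(-1) * g = [-0.9156, -0.2073, -0.3051, 0.701].
Step 2: g^T H^(-1) g = sum_i g_i^2 / H_ii
  = (-6.4094)^2/7 + (-0.8291)^2/4 + (-2.136)^2/7 + (7.7107)^2/11
  = 5.8686 + 0.1719 + 0.6518 + 5.405 = 12.0973
Step 3: Objective decrease = 0.5 * g^T H^(-1) g = 6.0486


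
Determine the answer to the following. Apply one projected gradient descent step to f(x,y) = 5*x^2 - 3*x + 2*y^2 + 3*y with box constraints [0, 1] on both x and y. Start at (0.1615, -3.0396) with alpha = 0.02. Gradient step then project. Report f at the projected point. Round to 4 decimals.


Step 1: Compute gradient at (0.1615, -3.0396).
grad_x = 2*5*0.1615 - 3 = -1.385
grad_y = 2*2*-3.0396 + 3 = -9.1584
Step 2: Gradient step.
x_raw = 0.1615 - 0.02*-1.385 = 0.1892
y_raw = -3.0396 - 0.02*-9.1584 = -2.8564
Step 3: Project onto [0, 1].
x_proj = clip(0.1892) = 0.1892
y_proj = clip(-2.8564) = 0.0
Step 4: Evaluate f.
f(0.1892, 0.0) = -0.3886


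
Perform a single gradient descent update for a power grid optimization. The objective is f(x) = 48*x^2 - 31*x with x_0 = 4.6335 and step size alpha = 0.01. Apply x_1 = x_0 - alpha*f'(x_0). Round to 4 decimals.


We compute the gradient at x_0 and apply the update.
f'(x) = 96*x - 31
f'(4.6335) = 96*4.6335 - 31 = 413.816
x_1 = 4.6335 - 0.01*413.816 = 0.4953


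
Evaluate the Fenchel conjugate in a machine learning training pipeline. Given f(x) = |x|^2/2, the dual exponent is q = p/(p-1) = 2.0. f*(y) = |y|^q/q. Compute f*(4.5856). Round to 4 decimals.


The conjugate exponent q satisfies 1/p + 1/q = 1.
p = 2, so q = 2/(2 - 1) = 2.0
|y|^q = 4.5856^2.0 = 21.0277
f*(4.5856) = 21.0277 / 2.0 = 10.5139


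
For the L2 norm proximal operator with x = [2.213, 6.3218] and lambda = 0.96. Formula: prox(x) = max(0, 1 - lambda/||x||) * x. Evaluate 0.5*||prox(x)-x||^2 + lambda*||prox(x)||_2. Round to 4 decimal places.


Step 1: Compute ||x||.
||x|| = 6.6979
Step 2: Compute scaling factor.
scale = max(0, 1 - 0.96/6.6979) = 0.8567
Step 3: prox(x) = [1.8958, 5.4157]
||prox(x)|| = 5.7379
Step 4: Proximal objective.
0.5*||prox-x||^2 = 0.4608
lambda*||prox|| = 5.5084
Total = 5.9692


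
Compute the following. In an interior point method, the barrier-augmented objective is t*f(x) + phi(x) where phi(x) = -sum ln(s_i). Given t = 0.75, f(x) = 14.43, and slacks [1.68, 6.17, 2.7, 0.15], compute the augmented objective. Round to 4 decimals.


Step 1: Compute log-barrier.
ln values: [0.5188, 1.8197, 0.9933, -1.8971]
phi = -(0.5188 + 1.8197 + 0.9933 - 1.8971) = -1.4346
Step 2: Compute augmented objective.
t*f(x) = 0.75*14.43 = 10.8225
Total = 10.8225 - 1.4346 = 9.3879


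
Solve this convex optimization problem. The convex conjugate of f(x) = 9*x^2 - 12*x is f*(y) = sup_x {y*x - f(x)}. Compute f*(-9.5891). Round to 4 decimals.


f*(y) = sup_x {y*x - a*x^2 - b*x} = sup_x {(y-b)*x - a*x^2}
FOC: (y - b) - 2a*x = 0 => x* = (y - b)/(2a)
x* = (-9.5891 + 12)/(2*9) = 0.1339
f*(-9.5891) = (y-b)^2/(4a) = (-9.5891 + 12)^2/(4*9)
= 5.8124/36 = 0.1615


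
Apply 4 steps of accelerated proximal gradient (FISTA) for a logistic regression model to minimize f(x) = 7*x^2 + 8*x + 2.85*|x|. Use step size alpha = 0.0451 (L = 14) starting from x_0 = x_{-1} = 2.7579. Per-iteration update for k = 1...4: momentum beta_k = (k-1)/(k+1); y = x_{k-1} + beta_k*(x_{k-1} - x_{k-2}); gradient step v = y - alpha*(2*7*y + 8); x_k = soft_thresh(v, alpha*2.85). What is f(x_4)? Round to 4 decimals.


FISTA on f(x) = 7*x^2 + 8*x + 2.85*|x|
L = 14, alpha = 0.0451
Iteration 1: beta = 0.0, y = 2.7579 + 0.0*(2.7579 - 2.7579) = 2.7579
  grad(y) = 46.6106, v = y - alpha*grad = 0.6558
  prox(v) = soft_thresh(0.6558, 0.1285) = 0.5272
Iteration 2: beta = 0.3333, y = 0.5272 + 0.3333*(0.5272 - 2.7579) = -0.2163
  grad(y) = 4.9714, v = y - alpha*grad = -0.4405
  prox(v) = soft_thresh(-0.4405, 0.1285) = -0.312
Iteration 3: beta = 0.5, y = -0.312 + 0.5*(-0.312 - 0.5272) = -0.7316
  grad(y) = -2.2427, v = y - alpha*grad = -0.6305
  prox(v) = soft_thresh(-0.6305, 0.1285) = -0.5019
Iteration 4: beta = 0.6, y = -0.5019 + 0.6*(-0.5019 + 0.312) = -0.6159
  grad(y) = -0.6226, v = y - alpha*grad = -0.5878
  prox(v) = soft_thresh(-0.5878, 0.1285) = -0.4593
f(x_4) = 7*(-0.4593)^2 + 8*(-0.4593) + 2.85*|-0.4593| = -0.8887


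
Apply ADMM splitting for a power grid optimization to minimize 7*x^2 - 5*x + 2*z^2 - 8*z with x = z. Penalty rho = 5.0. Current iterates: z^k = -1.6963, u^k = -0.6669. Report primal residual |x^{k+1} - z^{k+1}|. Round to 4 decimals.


ADMM iteration with rho = 5.0, z^k = -1.6963, u^k = -0.6669
Step 1: x-update.
Minimize 7*x^2 - 5*x + (5.0/2)*(x + 1.6963 - 0.6669)^2
FOC: (2*7 + 5.0)*x = 5 + 5.0*(-1.6963 + 0.6669)
x^{k+1} = -0.0077
Step 2: z-update.
Minimize 2*z^2 - 8*z + (5.0/2)*(-0.0077 - z - 0.6669)^2
FOC: (2*2 + 5.0)*z = 8 + 5.0*(-0.0077 - 0.6669)
z^{k+1} = 0.5141
Step 3: u-update.
u^{k+1} = -0.6669 - 0.0077 - 0.5141 = -1.1887
Step 4: Primal residual = |-0.0077 - 0.5141| = 0.5218


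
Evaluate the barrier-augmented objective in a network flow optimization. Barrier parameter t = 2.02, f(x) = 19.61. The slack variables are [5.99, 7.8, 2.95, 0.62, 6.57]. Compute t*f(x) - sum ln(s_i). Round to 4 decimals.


Step 1: Compute log-barrier.
ln values: [1.7901, 2.0541, 1.0818, -0.478, 1.8825]
phi = -(1.7901 + 2.0541 + 1.0818 - 0.478 + 1.8825) = -6.3305
Step 2: Compute augmented objective.
t*f(x) = 2.02*19.61 = 39.6122
Total = 39.6122 - 6.3305 = 33.2817


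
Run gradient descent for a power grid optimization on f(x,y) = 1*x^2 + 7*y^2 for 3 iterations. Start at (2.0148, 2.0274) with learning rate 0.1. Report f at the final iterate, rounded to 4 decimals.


Gradient descent on f(x,y) = 1*x^2 + 7*y^2.
Starting point: (2.0148, 2.0274), alpha = 0.1
Step 1: grad_x = 2*1*2.0148 = 4.0296, grad_y = 2*7*2.0274 = 28.3836
  x_1 = 2.0148 - 0.1*4.0296 = 1.6118
  y_1 = 2.0274 - 0.1*28.3836 = -0.811
Step 2: grad_x = 2*1*1.6118 = 3.2237, grad_y = 2*7*-0.811 = -11.3534
  x_2 = 1.6118 - 0.1*3.2237 = 1.2895
  y_2 = -0.811 - 0.1*-11.3534 = 0.3244
Step 3: grad_x = 2*1*1.2895 = 2.5789, grad_y = 2*7*0.3244 = 4.5414
  x_3 = 1.2895 - 0.1*2.5789 = 1.0316
  y_3 = 0.3244 - 0.1*4.5414 = -0.1298
f(1.0316, -0.1298) = 1*1.0316^2 + 7*(-0.1298)^2 = 1.182


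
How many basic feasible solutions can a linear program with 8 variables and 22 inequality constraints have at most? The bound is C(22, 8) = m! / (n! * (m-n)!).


Each vertex corresponds to some choice of n active constraints out of m, so the number of vertices is at most C(m, n) = m! / (n!(m-n)!).
m = 22, n = 8
Numerator: 22 * 21 * 20 * 19 * 18 * 17 * 16 * 15
Denominator: 8! = 40320
C(22, 8) = 319770


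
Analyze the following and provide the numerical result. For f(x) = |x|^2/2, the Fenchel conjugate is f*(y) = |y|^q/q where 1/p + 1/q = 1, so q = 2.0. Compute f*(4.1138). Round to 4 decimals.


The conjugate exponent q satisfies 1/p + 1/q = 1.
p = 2, so q = 2/(2 - 1) = 2.0
|y|^q = 4.1138^2.0 = 16.9234
f*(4.1138) = 16.9234 / 2.0 = 8.4617


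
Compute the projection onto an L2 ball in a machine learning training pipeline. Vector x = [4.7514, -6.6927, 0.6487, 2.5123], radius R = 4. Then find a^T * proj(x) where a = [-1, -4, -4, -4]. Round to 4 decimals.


Step 1: Compute ||x|| (intermediates to 6 decimals).
||x|| = sqrt(4.7514^2 + (-6.6927)^2 + 0.6487^2 + 2.5123^2) = 8.608165
Step 2: Project.
Since ||x|| > R, scale = R/||x|| = 4/8.608165 = 0.464675, proj(x) = scale * x
proj(x) = [2.207857, -3.10993, 0.301435, 1.167403]
Step 3: Dot product.
a^T * proj(x) = -1*2.207857 - 4*(-3.10993) - 4*0.301435 - 4*1.167403 = 4.3565


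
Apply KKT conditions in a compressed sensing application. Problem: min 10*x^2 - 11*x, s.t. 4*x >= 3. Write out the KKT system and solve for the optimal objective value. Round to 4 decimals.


Step 1: Try lambda = 0 (constraint inactive).
x_unc = 11/(2*10) = 0.55
Check: 4*0.55 = 2.2 < 3 -- violated!
Step 2: Constraint must be active: 4*x = 3
x* = 3/4 = 0.75
lambda = (2*10*0.75 - 11)/4 = 1.0
Step 3: Compute optimal value.
f(x*) = 10*0.75^2 - 11*0.75 = -2.625


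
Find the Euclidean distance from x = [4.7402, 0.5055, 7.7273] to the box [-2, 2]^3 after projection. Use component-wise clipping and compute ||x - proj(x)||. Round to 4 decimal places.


Project each component onto [-2, 2].
clip(4.7402) = 2.0, clip(0.5055) = 0.5055, clip(7.7273) = 2.0
Projection = [2.0, 0.5055, 2.0]
Squared diffs: [7.5087, 0.0, 32.802]
Distance = sqrt(40.3107) = 6.3491


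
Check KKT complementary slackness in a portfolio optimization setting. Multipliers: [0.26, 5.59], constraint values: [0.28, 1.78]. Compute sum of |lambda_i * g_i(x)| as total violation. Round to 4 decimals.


KKT complementary slackness check:
lambda_1 * g_1 = 0.26 * 0.28 = 0.0728
lambda_2 * g_2 = 5.59 * 1.78 = 9.9502
Total violation = 0.0728 + 9.9502 = 10.023


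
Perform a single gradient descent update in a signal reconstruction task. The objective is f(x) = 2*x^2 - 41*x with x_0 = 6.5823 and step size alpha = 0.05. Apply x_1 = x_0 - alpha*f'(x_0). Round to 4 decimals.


We compute the gradient at x_0 and apply the update.
f'(x) = 4*x - 41
f'(6.5823) = 4*6.5823 - 41 = -14.6708
x_1 = 6.5823 - 0.05*-14.6708 = 7.3158


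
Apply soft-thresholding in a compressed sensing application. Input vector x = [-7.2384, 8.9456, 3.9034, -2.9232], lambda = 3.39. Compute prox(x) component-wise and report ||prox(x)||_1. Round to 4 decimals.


Soft-thresholding with lambda = 3.39:
prox(-7.2384) = sign(-7.2384)*max(|-7.2384| - 3.39, 0) = -3.8484
prox(8.9456) = sign(8.9456)*max(|8.9456| - 3.39, 0) = 5.5556
prox(3.9034) = sign(3.9034)*max(|3.9034| - 3.39, 0) = 0.5134
prox(-2.9232) = sign(-2.9232)*max(|-2.9232| - 3.39, 0) = 0.0
prox(x) = [-3.8484, 5.5556, 0.5134, 0.0]
||prox(x)||_1 = 3.8484 + 5.5556 + 0.5134 + 0.0 = 9.9174


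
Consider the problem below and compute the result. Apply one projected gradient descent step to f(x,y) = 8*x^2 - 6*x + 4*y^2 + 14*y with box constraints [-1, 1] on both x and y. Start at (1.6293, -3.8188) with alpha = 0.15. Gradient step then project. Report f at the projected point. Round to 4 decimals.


Step 1: Compute gradient at (1.6293, -3.8188).
grad_x = 2*8*1.6293 - 6 = 20.0688
grad_y = 2*4*-3.8188 + 14 = -16.5504
Step 2: Gradient step.
x_raw = 1.6293 - 0.15*20.0688 = -1.381
y_raw = -3.8188 - 0.15*-16.5504 = -1.3362
Step 3: Project onto [-1, 1].
x_proj = clip(-1.381) = -1.0
y_proj = clip(-1.3362) = -1.0
Step 4: Evaluate f.
f(-1.0, -1.0) = 4.0


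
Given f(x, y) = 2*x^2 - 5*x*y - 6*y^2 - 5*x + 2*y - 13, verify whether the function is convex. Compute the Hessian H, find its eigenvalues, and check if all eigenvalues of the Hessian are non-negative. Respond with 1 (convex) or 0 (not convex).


The Hessian of f(x,y) = 2*x^2 - 5*x*y - 6*y^2 - 5*x + 2*y - 13 is:
H = [[4, -5], [-5, -12]]
Trace = 4 - 12 = -8
Determinant = 4*-12 - (-5)^2 = -73
Discriminant = (-8)^2 - 4*-73 = 356.0
Eigenvalues: lambda_1 = -13.434, lambda_2 = 5.434
The function is not convex.

0


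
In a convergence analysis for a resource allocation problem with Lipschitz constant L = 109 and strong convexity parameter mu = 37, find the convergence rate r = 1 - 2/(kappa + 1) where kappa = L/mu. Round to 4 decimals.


Step 1: Compute the condition number.
kappa = L/mu = 109/37 = 2.9459
Step 2: Compute the convergence rate.
r = 1 - 2/(kappa + 1) = 1 - 2*mu/(L + mu) = (L - mu)/(L + mu) = 72/146 = 0.4932


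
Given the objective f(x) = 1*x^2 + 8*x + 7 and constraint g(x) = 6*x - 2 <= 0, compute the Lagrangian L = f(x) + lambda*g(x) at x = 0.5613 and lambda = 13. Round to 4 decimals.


Step 1: Evaluate f(x).
f(0.5613) = 1*0.5613^2 + 8*0.5613 + 7 = 11.8055
Step 2: Evaluate g(x).
g(0.5613) = 6*0.5613 - 2 = 1.3678
Step 3: Compute Lagrangian.
L = 11.8055 + 13*1.3678 = 29.5869


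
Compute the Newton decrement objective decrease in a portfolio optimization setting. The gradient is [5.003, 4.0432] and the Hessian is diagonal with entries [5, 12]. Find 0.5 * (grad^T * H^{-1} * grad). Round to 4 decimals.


Step 1: H is diagonal, so H^(-1) * g = [1.0006, 0.3369].
Step 2: g^T H^(-1) g = sum_i g_i^2 / H_ii
  = (5.003)^2/5 + (4.0432)^2/12
  = 5.006 + 1.3623 = 6.3683
Step 3: Objective decrease = 0.5 * g^T H^(-1) g = 3.1841


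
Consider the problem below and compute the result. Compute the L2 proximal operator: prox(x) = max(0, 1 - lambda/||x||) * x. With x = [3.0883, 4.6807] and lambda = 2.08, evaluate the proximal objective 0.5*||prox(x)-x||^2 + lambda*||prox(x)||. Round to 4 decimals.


Step 1: Compute ||x||.
||x|| = 5.6077
Step 2: Compute scaling factor.
scale = max(0, 1 - 2.08/5.6077) = 0.6291
Step 3: prox(x) = [1.9428, 2.9445]
||prox(x)|| = 3.5277
Step 4: Proximal objective.
0.5*||prox-x||^2 = 2.1632
lambda*||prox|| = 7.3376
Total = 9.5009


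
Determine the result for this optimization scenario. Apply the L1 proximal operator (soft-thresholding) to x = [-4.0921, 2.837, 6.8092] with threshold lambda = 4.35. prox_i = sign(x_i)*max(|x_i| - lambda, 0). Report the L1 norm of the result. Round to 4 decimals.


Soft-thresholding with lambda = 4.35:
prox(-4.0921) = sign(-4.0921)*max(|-4.0921| - 4.35, 0) = 0.0
prox(2.837) = sign(2.837)*max(|2.837| - 4.35, 0) = 0.0
prox(6.8092) = sign(6.8092)*max(|6.8092| - 4.35, 0) = 2.4592
prox(x) = [0.0, 0.0, 2.4592]
||prox(x)||_1 = 0.0 + 0.0 + 2.4592 = 2.4592


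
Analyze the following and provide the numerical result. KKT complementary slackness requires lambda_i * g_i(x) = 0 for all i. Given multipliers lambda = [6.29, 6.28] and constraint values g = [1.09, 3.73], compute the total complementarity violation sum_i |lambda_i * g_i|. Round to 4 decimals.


KKT complementary slackness check:
lambda_1 * g_1 = 6.29 * 1.09 = 6.8561
lambda_2 * g_2 = 6.28 * 3.73 = 23.4244
Total violation = 6.8561 + 23.4244 = 30.2805


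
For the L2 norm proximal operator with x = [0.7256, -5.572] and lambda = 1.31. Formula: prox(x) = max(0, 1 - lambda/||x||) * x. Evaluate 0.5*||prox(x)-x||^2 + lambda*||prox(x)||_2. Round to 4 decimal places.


Step 1: Compute ||x||.
||x|| = 5.619
Step 2: Compute scaling factor.
scale = max(0, 1 - 1.31/5.619) = 0.7669
Step 3: prox(x) = [0.5564, -4.273]
||prox(x)|| = 4.309
Step 4: Proximal objective.
0.5*||prox-x||^2 = 0.8581
lambda*||prox|| = 5.6448
Total = 6.5029


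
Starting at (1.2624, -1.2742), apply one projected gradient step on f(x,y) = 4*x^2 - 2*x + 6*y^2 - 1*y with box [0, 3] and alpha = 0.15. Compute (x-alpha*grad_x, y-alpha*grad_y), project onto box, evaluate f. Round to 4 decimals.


Step 1: Compute gradient at (1.2624, -1.2742).
grad_x = 2*4*1.2624 - 2 = 8.0992
grad_y = 2*6*-1.2742 - 1 = -16.2904
Step 2: Gradient step.
x_raw = 1.2624 - 0.15*8.0992 = 0.0475
y_raw = -1.2742 - 0.15*-16.2904 = 1.1694
Step 3: Project onto [0, 3].
x_proj = clip(0.0475) = 0.0475
y_proj = clip(1.1694) = 1.1694
Step 4: Evaluate f.
f(0.0475, 1.1694) = 6.949


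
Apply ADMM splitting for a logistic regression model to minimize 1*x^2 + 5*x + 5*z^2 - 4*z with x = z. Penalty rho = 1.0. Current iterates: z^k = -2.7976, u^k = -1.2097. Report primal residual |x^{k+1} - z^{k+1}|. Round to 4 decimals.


ADMM iteration with rho = 1.0, z^k = -2.7976, u^k = -1.2097
Step 1: x-update.
Minimize 1*x^2 + 5*x + (1.0/2)*(x + 2.7976 - 1.2097)^2
FOC: (2*1 + 1.0)*x = -5 + 1.0*(-2.7976 + 1.2097)
x^{k+1} = -2.196
Step 2: z-update.
Minimize 5*z^2 - 4*z + (1.0/2)*(-2.196 - z - 1.2097)^2
FOC: (2*5 + 1.0)*z = 4 + 1.0*(-2.196 - 1.2097)
z^{k+1} = 0.054
Step 3: u-update.
u^{k+1} = -1.2097 - 2.196 - 0.054 = -3.4597
Step 4: Primal residual = |-2.196 - 0.054| = 2.25


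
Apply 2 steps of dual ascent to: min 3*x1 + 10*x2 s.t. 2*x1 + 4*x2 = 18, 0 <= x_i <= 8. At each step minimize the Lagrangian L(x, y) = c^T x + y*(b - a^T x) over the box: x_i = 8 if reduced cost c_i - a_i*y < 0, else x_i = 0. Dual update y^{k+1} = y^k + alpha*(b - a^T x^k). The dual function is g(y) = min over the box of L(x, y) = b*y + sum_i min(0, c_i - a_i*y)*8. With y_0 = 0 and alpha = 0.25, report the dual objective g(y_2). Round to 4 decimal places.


Dual ascent for LP: min 3*x1 + 10*x2, 2*x1 + 4*x2 = 18, 0 <= x_i <= 8
Step 1: y^k = 0.0, reduced costs: (3.0, 10.0)
  x^k = (0.0, 0.0), subgradient = b - a^T x = 18.0
  y^{k+1} = 0.0 + 0.25*18.0 = 4.5
Step 2: y^k = 4.5, reduced costs: (-6.0, -8.0)
  x^k = (8.0, 8.0), subgradient = b - a^T x = -30.0
  y^{k+1} = 4.5 + 0.25*-30.0 = -3.0
Dual objective at y_2 = -3.0: reduced costs (9.0, 22.0), box minimizer x = (0.0, 0.0)
g(y_2) = b*y + (c1 - a1*y)*x1 + (c2 - a2*y)*x2 = 18*(-3.0) + 9.0*0.0 + 22.0*0.0 = -54.0 + 0.0 + 0.0 = -54.0


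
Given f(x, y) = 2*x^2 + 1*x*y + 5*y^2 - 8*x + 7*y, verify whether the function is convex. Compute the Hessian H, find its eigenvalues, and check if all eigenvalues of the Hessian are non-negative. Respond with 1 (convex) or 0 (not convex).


The Hessian of f(x,y) = 2*x^2 + 1*x*y + 5*y^2 - 8*x + 7*y is:
H = [[4, 1], [1, 10]]
Trace = 4 + 10 = 14
Determinant = 4*10 - (1)^2 = 39
Discriminant = (14)^2 - 4*39 = 40.0
Eigenvalues: lambda_1 = 3.8377, lambda_2 = 10.1623
The function is convex.

1
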